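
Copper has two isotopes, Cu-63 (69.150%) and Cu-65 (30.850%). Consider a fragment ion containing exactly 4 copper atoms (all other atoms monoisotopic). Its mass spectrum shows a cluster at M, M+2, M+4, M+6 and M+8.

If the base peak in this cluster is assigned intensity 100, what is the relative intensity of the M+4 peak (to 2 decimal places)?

66.92

(0.69150 + 0.30850)^4 gives M 0.2286, M+2 0.4080, M+4 0.2731, M+6 0.0812, M+8 0.0091; the largest is M+2.
P(M+2) = C(4,1) × 0.69150^3 × 0.30850^1 = 4 × 0.33065611 × 0.3085 = 0.408030 (base)
P(M+4) = C(4,2) × 0.69150^2 × 0.30850^2 = 6 × 0.47817225 × 0.09517225 = 0.273052
Relative intensity = 0.273052 / 0.408030 × 100 = 66.92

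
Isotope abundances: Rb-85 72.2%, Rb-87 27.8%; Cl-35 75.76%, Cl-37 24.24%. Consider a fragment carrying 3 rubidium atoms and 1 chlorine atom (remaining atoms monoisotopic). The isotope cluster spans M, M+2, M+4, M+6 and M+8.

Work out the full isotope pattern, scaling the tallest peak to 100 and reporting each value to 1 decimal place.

Rubidium pattern (n=3): 0.37636705 : 0.43475086 : 0.16739714 : 0.02148495
Chlorine pattern (n=1): 0.7576 : 0.2424
Convolve the two distributions (both contribute in 2-u steps):
  M: 0.37636705×0.7576 = 0.285136
  M+2: 0.37636705×0.2424 + 0.43475086×0.7576 = 0.420599
  M+4: 0.43475086×0.2424 + 0.16739714×0.7576 = 0.232204
  M+6: 0.16739714×0.2424 + 0.02148495×0.7576 = 0.056854
  M+8: 0.02148495×0.2424 = 0.005208
Scale to base peak (0.420599) = 100: 67.8 : 100.0 : 55.2 : 13.5 : 1.2

67.8 : 100.0 : 55.2 : 13.5 : 1.2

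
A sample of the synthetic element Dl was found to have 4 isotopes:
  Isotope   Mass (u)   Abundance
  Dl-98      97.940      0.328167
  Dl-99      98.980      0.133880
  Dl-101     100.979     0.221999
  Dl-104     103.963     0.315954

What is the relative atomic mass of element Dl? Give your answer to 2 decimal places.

Average mass = Σ (abundance × isotope mass) = 0.328167 × 97.940 + 0.133880 × 98.980 + 0.221999 × 100.979 + 0.315954 × 103.963
= 32.1407 + 13.2514 + 22.4172 + 32.8475 = 100.6568 u

100.66 u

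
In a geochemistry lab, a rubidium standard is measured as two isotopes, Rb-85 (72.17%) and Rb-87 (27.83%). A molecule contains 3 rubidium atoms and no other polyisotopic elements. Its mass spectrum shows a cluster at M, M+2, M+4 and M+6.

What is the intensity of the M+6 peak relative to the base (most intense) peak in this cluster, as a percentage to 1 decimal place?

(0.7217 + 0.2783)^3 gives M 0.3759, M+2 0.4349, M+4 0.1677, M+6 0.0216; the largest is M+2.
P(M+2) = C(3,1) × 0.7217^2 × 0.2783^1 = 3 × 0.52085089 × 0.2783 = 0.434858 (base)
P(M+6) = C(3,3) × 0.7217^0 × 0.2783^3 = 1 × 1.0000 × 0.02155458 = 0.021555
Relative intensity = 0.021555 / 0.434858 × 100 = 5.0

5.0%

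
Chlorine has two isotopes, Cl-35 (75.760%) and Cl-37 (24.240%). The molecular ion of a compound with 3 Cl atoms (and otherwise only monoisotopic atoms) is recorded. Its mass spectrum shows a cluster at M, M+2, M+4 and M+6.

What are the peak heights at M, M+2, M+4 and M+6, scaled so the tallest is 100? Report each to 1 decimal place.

Each Cl atom is independently Cl-35 (p = 0.75760) or Cl-37 (q = 0.24240); the cluster is the binomial expansion (p + q)^3.
P(M) = 0.75760^3 = 0.434830
P(M+2) = 3 × 0.75760^2 × 0.24240^1 = 0.417382
P(M+4) = 3 × 0.75760^1 × 0.24240^2 = 0.133545
P(M+6) = 0.24240^3 = 0.014243
The M peak is largest (0.434830); scaling to 100 gives 100.0 : 96.0 : 30.7 : 3.3.

100.0 : 96.0 : 30.7 : 3.3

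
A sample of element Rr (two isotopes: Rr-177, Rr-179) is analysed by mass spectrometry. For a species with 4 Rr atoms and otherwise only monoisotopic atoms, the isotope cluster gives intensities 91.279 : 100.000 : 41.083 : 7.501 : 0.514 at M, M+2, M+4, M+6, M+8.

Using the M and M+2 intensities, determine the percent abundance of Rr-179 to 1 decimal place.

Let p = fractional abundance of Rr-177. I(M+2)/I(M) = [C(4,1)·p^3·(1−p)] / p^4 = 4·(1−p)/p = 100.000/91.279 = 1.0955
(1−p)/p = 1.0955/4 = 0.2739  ⇒  p = 1/(1 + 0.2739) = 0.7850
Rr-177: 78.5%, Rr-179: 21.5%.

21.5%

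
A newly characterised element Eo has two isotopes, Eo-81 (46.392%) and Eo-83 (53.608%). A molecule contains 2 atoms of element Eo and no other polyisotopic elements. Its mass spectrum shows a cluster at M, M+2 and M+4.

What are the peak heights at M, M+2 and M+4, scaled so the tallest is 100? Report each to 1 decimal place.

The 2 Eo atoms are independent, so intensities follow the terms of (0.46392 + 0.53608)^2.
P(M) = 0.46392^2 = 0.215222
P(M+2) = 2 × 0.46392^1 × 0.53608^1 = 0.497396
P(M+4) = 0.53608^2 = 0.287382
The M+2 peak is largest (0.497396); scaling to 100 gives 43.3 : 100.0 : 57.8.

43.3 : 100.0 : 57.8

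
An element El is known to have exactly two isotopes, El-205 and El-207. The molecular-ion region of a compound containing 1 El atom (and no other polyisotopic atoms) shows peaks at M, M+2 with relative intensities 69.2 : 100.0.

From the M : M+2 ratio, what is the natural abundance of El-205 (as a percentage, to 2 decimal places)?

40.90%

If p is the fraction of El that is El-205, then I(M+2)/I(M) = [C(1,1)·p^0·(1−p)] / p^1 = 1·(1−p)/p = 100.0/69.2 = 1.4451
(1−p)/p = 1.4451/1 = 1.4451  ⇒  p = 1/(1 + 1.4451) = 0.4090
El-205: 40.90%, El-207: 59.10%.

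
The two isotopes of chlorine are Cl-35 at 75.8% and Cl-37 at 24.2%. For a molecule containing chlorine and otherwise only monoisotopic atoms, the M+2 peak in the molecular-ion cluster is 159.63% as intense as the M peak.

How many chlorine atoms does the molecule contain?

With n Cl atoms, P(M+2)/P(M) = C(n,1)·p^(n−1)q / p^n = n·q/p = n · 0.242/0.758.
n = 1.5963 × 0.758/0.242 = 5.00 ≈ 5

5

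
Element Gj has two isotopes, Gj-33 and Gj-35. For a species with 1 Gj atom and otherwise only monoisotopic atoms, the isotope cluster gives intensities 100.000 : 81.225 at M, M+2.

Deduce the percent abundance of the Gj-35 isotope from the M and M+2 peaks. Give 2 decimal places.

Write p for the Gj-33 fraction. I(M+2)/I(M) = [C(1,1)·p^0·(1−p)] / p^1 = 1·(1−p)/p = 81.225/100.000 = 0.8122
(1−p)/p = 0.8122/1 = 0.8122  ⇒  p = 1/(1 + 0.8122) = 0.5518
Gj-33: 55.18%, Gj-35: 44.82%.

44.82%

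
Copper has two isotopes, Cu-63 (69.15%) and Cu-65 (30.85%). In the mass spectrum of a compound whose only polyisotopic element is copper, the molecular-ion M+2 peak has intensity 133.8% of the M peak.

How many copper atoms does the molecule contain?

3

The M+2/M ratio from n Cu atoms is n · q/p = n · 0.3085/0.6915.
n = 1.338 × 0.6915/0.3085 = 3.00 ≈ 3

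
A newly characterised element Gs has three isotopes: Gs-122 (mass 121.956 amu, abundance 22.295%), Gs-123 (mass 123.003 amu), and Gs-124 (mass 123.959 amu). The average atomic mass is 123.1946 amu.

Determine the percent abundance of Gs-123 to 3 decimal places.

Let x and y be the fractions of Gs-123 and Gs-124. Then x + y = 1 − 0.22295 = 0.77705 and 123.003x + 123.959y = 123.1946 − 0.22295×121.956 = 96.0045098.
Substituting: 123.003x + 123.959(0.77705 − x) = 96.0045098
(123.003 − 123.959)x = -0.31783115  ⇒  x = 0.33246, y = 0.44459
Gs-123: 33.246%, Gs-124: 44.459%.

33.246%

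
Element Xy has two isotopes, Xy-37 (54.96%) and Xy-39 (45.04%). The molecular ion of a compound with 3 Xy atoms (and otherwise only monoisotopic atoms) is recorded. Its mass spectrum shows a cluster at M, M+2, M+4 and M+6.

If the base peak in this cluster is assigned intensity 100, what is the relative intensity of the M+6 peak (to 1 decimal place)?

(0.5496 + 0.4504)^3 gives M 0.1660, M+2 0.4081, M+4 0.3345, M+6 0.0914; the largest is M+2.
P(M+2) = C(3,1) × 0.5496^2 × 0.4504^1 = 3 × 0.30206016 × 0.4504 = 0.408144 (base)
P(M+6) = C(3,3) × 0.5496^0 × 0.4504^3 = 1 × 1.0000 × 0.09136822 = 0.091368
Relative intensity = 0.091368 / 0.408144 × 100 = 22.4

22.4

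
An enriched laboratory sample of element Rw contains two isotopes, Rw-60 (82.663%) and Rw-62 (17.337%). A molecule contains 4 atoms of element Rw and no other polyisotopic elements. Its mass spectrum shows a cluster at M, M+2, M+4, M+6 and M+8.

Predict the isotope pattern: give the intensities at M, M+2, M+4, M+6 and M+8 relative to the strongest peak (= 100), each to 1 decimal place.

100.0 : 83.9 : 26.4 : 3.7 : 0.2

The 4 Rw atoms are independent, so intensities follow the terms of (0.82663 + 0.17337)^4.
P(M) = 0.82663^4 = 0.466922
P(M+2) = 4 × 0.82663^3 × 0.17337^1 = 0.391712
P(M+4) = 6 × 0.82663^2 × 0.17337^2 = 0.123231
P(M+6) = 4 × 0.82663^1 × 0.17337^3 = 0.017230
P(M+8) = 0.17337^4 = 0.000903
The M peak is largest (0.466922); scaling to 100 gives 100.0 : 83.9 : 26.4 : 3.7 : 0.2.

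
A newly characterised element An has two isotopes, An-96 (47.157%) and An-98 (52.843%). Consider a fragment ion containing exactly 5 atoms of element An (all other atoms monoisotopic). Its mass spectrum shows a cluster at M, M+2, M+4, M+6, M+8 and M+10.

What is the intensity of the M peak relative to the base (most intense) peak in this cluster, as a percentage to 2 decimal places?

Term probabilities: M 0.0233, M+2 0.1307, M+4 0.2928, M+6 0.3281, M+8 0.1839, M+10 0.0412. Base peak = M+6.
P(M+6) = C(5,3) × 0.47157^2 × 0.52843^3 = 10 × 0.22237826 × 0.14755788 = 0.328137 (base)
P(M) = C(5,0) × 0.47157^5 × 0.52843^0 = 1 × 0.02332012 × 1.0000 = 0.023320
Relative intensity = 0.023320 / 0.328137 × 100 = 7.11

7.11%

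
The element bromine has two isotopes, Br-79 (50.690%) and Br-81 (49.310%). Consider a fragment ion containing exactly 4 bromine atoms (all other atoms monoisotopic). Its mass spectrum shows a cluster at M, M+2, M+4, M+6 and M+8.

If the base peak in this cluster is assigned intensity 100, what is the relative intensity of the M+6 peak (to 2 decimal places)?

Binomial terms of (0.50690 + 0.49310)^4: M 0.0660, M+2 0.2569, M+4 0.3749, M+6 0.2431, M+8 0.0591 → M+4 is the base peak.
P(M+4) = C(4,2) × 0.50690^2 × 0.49310^2 = 6 × 0.25694761 × 0.24314761 = 0.374857 (base)
P(M+6) = C(4,3) × 0.50690^1 × 0.49310^3 = 4 × 0.5069 × 0.11989609 = 0.243101
Relative intensity = 0.243101 / 0.374857 × 100 = 64.85

64.85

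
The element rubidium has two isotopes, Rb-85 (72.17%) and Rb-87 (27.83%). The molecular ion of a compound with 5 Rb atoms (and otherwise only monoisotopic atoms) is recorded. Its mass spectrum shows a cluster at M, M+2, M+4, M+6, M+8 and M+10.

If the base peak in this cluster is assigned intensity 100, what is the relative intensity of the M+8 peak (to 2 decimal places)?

Term probabilities: M 0.1958, M+2 0.3775, M+4 0.2911, M+6 0.1123, M+8 0.0216, M+10 0.0017. Base peak = M+2.
P(M+2) = C(5,1) × 0.7217^4 × 0.2783^1 = 5 × 0.27128565 × 0.2783 = 0.377494 (base)
P(M+8) = C(5,4) × 0.7217^1 × 0.2783^4 = 5 × 0.7217 × 0.00599864 = 0.021646
Relative intensity = 0.021646 / 0.377494 × 100 = 5.73

5.73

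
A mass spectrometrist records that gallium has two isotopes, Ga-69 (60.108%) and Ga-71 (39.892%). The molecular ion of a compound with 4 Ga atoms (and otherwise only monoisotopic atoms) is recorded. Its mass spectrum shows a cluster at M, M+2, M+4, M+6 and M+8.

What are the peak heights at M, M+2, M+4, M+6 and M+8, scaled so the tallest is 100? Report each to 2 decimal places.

37.67 : 100.00 : 99.55 : 44.05 : 7.31

The 4 Ga atoms are independent, so intensities follow the terms of (0.60108 + 0.39892)^4.
P(M) = 0.60108^4 = 0.130536
P(M+2) = 4 × 0.60108^3 × 0.39892^1 = 0.346531
P(M+4) = 6 × 0.60108^2 × 0.39892^2 = 0.344975
P(M+6) = 4 × 0.60108^1 × 0.39892^3 = 0.152633
P(M+8) = 0.39892^4 = 0.025325
The M+2 peak is largest (0.346531); scaling to 100 gives 37.67 : 100.00 : 99.55 : 44.05 : 7.31.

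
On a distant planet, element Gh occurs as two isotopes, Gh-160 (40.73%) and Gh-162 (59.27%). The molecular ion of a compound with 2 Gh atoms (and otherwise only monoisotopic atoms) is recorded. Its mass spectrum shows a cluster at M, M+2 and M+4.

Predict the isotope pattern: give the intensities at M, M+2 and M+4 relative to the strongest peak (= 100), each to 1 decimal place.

The 2 Gh atoms are independent, so intensities follow the terms of (0.4073 + 0.5927)^2.
P(M) = 0.4073^2 = 0.165893
P(M+2) = 2 × 0.4073^1 × 0.5927^1 = 0.482813
P(M+4) = 0.5927^2 = 0.351293
The M+2 peak is largest (0.482813); scaling to 100 gives 34.4 : 100.0 : 72.8.

34.4 : 100.0 : 72.8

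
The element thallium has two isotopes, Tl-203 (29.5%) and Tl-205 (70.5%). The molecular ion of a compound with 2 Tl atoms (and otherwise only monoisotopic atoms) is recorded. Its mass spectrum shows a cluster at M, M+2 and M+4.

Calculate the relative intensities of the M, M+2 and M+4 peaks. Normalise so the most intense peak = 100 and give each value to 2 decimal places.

Each Tl atom is independently Tl-203 (p = 0.295) or Tl-205 (q = 0.705); the cluster is the binomial expansion (p + q)^2.
P(M) = 0.295^2 = 0.087025
P(M+2) = 2 × 0.295^1 × 0.705^1 = 0.415950
P(M+4) = 0.705^2 = 0.497025
The M+4 peak is largest (0.497025); scaling to 100 gives 17.51 : 83.69 : 100.00.

17.51 : 83.69 : 100.00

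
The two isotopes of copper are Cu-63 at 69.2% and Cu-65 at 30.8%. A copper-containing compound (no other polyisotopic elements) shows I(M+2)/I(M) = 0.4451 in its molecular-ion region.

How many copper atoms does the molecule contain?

1

With n Cu atoms, P(M+2)/P(M) = C(n,1)·p^(n−1)q / p^n = n·q/p = n · 0.308/0.692.
n = 0.4451 × 0.692/0.308 = 1.00 ≈ 1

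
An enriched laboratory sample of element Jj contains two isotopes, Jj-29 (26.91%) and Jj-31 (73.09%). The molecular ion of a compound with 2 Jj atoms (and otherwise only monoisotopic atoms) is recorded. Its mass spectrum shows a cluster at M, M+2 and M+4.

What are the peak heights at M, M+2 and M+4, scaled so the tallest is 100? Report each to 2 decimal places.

Expanding (0.2691 + 0.7309)^2:
P(M) = 0.2691^2 = 0.072415
P(M+2) = 2 × 0.2691^1 × 0.7309^1 = 0.393370
P(M+4) = 0.7309^2 = 0.534215
The M+4 peak is largest (0.534215); scaling to 100 gives 13.56 : 73.64 : 100.00.

13.56 : 73.64 : 100.00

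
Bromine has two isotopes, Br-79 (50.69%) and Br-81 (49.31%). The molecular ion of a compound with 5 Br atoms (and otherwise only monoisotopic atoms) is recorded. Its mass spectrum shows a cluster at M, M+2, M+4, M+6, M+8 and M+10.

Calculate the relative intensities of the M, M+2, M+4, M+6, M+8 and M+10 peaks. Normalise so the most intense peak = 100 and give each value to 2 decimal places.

The 5 Br atoms are independent, so intensities follow the terms of (0.5069 + 0.4931)^5.
P(M) = 0.5069^5 = 0.033467
P(M+2) = 5 × 0.5069^4 × 0.4931^1 = 0.162777
P(M+4) = 10 × 0.5069^3 × 0.4931^2 = 0.316692
P(M+6) = 10 × 0.5069^2 × 0.4931^3 = 0.308070
P(M+8) = 5 × 0.5069^1 × 0.4931^4 = 0.149842
P(M+10) = 0.4931^5 = 0.029152
The M+4 peak is largest (0.316692); scaling to 100 gives 10.57 : 51.40 : 100.00 : 97.28 : 47.31 : 9.21.

10.57 : 51.40 : 100.00 : 97.28 : 47.31 : 9.21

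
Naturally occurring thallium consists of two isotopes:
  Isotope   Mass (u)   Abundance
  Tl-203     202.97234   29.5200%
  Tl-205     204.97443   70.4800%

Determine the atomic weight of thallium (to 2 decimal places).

204.38 u

The abundance-weighted mean is 0.295200 × 202.97234 + 0.704800 × 204.97443
= 59.917435 + 144.465978 = 204.383413 u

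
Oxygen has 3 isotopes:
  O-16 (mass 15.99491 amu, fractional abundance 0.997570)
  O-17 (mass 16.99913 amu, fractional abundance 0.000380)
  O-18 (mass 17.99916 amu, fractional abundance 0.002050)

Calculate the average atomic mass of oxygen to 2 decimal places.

Average mass = Σ (abundance × isotope mass) = 0.997570 × 15.99491 + 0.000380 × 16.99913 + 0.002050 × 17.99916
= 15.956042 + 0.006460 + 0.036898 = 15.999400 amu

16.00 amu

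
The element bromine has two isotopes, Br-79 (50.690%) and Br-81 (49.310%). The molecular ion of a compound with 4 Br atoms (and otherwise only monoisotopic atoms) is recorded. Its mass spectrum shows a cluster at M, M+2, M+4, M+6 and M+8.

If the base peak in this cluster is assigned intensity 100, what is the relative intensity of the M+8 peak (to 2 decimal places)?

Binomial terms of (0.50690 + 0.49310)^4: M 0.0660, M+2 0.2569, M+4 0.3749, M+6 0.2431, M+8 0.0591 → M+4 is the base peak.
P(M+4) = C(4,2) × 0.50690^2 × 0.49310^2 = 6 × 0.25694761 × 0.24314761 = 0.374857 (base)
P(M+8) = C(4,4) × 0.50690^0 × 0.49310^4 = 1 × 1.0000 × 0.05912076 = 0.059121
Relative intensity = 0.059121 / 0.374857 × 100 = 15.77

15.77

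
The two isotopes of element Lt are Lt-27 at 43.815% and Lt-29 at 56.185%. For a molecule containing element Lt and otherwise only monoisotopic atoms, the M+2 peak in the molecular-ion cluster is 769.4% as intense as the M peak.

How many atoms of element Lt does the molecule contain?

For n independent Lt atoms, I(M+2)/I(M) = n · (abundance Lt-29) / (abundance Lt-27) = n · 0.56185/0.43815.
n = 7.694 × 0.43815/0.56185 = 6.00 ≈ 6

6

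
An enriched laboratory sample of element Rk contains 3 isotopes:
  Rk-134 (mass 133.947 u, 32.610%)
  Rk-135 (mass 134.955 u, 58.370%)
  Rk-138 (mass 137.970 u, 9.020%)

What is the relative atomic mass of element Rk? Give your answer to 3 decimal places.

134.898 u

Average mass = Σ (abundance × isotope mass) = 0.32610 × 133.947 + 0.58370 × 134.955 + 0.09020 × 137.970
= 43.6801 + 78.7732 + 12.4449 = 134.8982 u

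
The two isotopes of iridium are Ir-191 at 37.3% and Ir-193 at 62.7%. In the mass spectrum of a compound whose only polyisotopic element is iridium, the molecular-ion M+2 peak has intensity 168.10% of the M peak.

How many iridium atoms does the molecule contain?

With n Ir atoms, P(M+2)/P(M) = C(n,1)·p^(n−1)q / p^n = n·q/p = n · 0.627/0.373.
n = 1.6810 × 0.373/0.627 = 1.00 ≈ 1

1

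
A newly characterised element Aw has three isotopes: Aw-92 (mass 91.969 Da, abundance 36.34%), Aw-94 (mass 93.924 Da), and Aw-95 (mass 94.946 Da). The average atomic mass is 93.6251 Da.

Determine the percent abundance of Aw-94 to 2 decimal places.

23.39%

Let x and y be the fractions of Aw-94 and Aw-95. Then x + y = 1 − 0.3634 = 0.6366 and 93.924x + 94.946y = 93.6251 − 0.3634×91.969 = 60.2035654.
Substituting: 93.924x + 94.946(0.6366 − x) = 60.2035654
(93.924 − 94.946)x = -0.2390582  ⇒  x = 0.23391, y = 0.40269
Aw-94: 23.39%, Aw-95: 40.27%.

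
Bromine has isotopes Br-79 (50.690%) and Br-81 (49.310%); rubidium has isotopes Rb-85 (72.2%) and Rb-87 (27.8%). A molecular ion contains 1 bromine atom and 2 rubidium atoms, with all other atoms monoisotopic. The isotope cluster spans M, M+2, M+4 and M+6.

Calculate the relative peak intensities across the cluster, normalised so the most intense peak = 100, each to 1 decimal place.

57.4 : 100.0 : 51.5 : 8.3

Bromine pattern (n=1): 0.5069 : 0.4931
Rubidium pattern (n=2): 0.521284 : 0.401432 : 0.077284
Convolve the two distributions (both contribute in 2-u steps):
  M: 0.5069×0.521284 = 0.264239
  M+2: 0.5069×0.401432 + 0.4931×0.521284 = 0.460531
  M+4: 0.5069×0.077284 + 0.4931×0.401432 = 0.237121
  M+6: 0.4931×0.077284 = 0.038109
Scale to base peak (0.460531) = 100: 57.4 : 100.0 : 51.5 : 8.3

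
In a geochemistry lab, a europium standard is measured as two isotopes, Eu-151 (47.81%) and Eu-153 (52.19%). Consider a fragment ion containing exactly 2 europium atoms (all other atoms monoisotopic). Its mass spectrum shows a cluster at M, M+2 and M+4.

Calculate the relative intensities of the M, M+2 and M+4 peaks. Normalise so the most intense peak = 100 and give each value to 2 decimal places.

Expanding (0.4781 + 0.5219)^2:
P(M) = 0.4781^2 = 0.228580
P(M+2) = 2 × 0.4781^1 × 0.5219^1 = 0.499041
P(M+4) = 0.5219^2 = 0.272380
The M+2 peak is largest (0.499041); scaling to 100 gives 45.80 : 100.00 : 54.58.

45.80 : 100.00 : 54.58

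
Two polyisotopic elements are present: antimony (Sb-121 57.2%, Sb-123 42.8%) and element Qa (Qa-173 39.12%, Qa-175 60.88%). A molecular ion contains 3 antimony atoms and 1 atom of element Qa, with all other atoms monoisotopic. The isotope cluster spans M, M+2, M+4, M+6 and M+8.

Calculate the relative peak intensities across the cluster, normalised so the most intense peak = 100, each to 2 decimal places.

19.33 : 73.48 : 100.00 : 58.63 : 12.60

Antimony pattern (n=3): 0.18714925 : 0.42010426 : 0.31434374 : 0.07840275
Element Qa pattern (n=1): 0.3912 : 0.6088
Convolve the two distributions (both contribute in 2-u steps):
  M: 0.18714925×0.3912 = 0.073213
  M+2: 0.18714925×0.6088 + 0.42010426×0.3912 = 0.278281
  M+4: 0.42010426×0.6088 + 0.31434374×0.3912 = 0.378731
  M+6: 0.31434374×0.6088 + 0.07840275×0.3912 = 0.222044
  M+8: 0.07840275×0.6088 = 0.047732
Scale to base peak (0.378731) = 100: 19.33 : 73.48 : 100.00 : 58.63 : 12.60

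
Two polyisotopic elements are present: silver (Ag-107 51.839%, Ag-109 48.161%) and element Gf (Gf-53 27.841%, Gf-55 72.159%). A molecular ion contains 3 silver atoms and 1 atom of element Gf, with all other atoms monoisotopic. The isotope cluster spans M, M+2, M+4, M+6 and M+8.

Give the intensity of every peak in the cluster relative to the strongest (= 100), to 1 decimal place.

Silver pattern (n=3): 0.13930601 : 0.38826655 : 0.36071887 : 0.11170857
Element Gf pattern (n=1): 0.27841 : 0.72159
Convolve the two distributions (both contribute in 2-u steps):
  M: 0.13930601×0.27841 = 0.038784
  M+2: 0.13930601×0.72159 + 0.38826655×0.27841 = 0.208619
  M+4: 0.38826655×0.72159 + 0.36071887×0.27841 = 0.380597
  M+6: 0.36071887×0.72159 + 0.11170857×0.27841 = 0.291392
  M+8: 0.11170857×0.72159 = 0.080608
Scale to base peak (0.380597) = 100: 10.2 : 54.8 : 100.0 : 76.6 : 21.2

10.2 : 54.8 : 100.0 : 76.6 : 21.2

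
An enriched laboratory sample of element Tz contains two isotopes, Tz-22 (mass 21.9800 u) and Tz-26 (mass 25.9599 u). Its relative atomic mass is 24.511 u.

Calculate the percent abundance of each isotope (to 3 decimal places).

Writing the weighted mean with unknown fraction x of Tz-22:
21.9800·x + 25.9599·(1 − x) = 24.511
(21.9800 − 25.9599)·x = 24.511 − 25.9599
x = -1.4489 / -3.9799 = 0.36405 → 36.405% Tz-22, 63.595% Tz-26.

Tz-22: 36.405%, Tz-26: 63.595%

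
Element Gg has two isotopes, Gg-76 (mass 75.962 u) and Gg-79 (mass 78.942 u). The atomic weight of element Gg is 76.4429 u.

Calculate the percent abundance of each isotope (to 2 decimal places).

With x = fraction of Gg-76 (so Gg-79 is 1 − x):
75.962·x + 78.942·(1 − x) = 76.4429
(75.962 − 78.942)·x = 76.4429 − 78.942
x = -2.4991 / -2.980 = 0.83862 → 83.86% Gg-76, 16.14% Gg-79.

Gg-76: 83.86%, Gg-79: 16.14%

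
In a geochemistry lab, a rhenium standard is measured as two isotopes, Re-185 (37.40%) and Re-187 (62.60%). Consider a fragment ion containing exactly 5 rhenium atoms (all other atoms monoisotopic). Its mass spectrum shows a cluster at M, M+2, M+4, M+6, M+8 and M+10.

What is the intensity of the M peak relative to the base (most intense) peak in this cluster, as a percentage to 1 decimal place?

2.1%

Binomial terms of (0.3740 + 0.6260)^5: M 0.0073, M+2 0.0612, M+4 0.2050, M+6 0.3431, M+8 0.2872, M+10 0.0961 → M+6 is the base peak.
P(M+6) = C(5,3) × 0.3740^2 × 0.6260^3 = 10 × 0.139876 × 0.24531438 = 0.343136 (base)
P(M) = C(5,0) × 0.3740^5 × 0.6260^0 = 1 × 0.00731742 × 1.0000 = 0.007317
Relative intensity = 0.007317 / 0.343136 × 100 = 2.1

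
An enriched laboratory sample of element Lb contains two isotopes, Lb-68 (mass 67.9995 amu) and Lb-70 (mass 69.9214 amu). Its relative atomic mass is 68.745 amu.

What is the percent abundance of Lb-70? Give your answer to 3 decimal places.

38.790%

Let x be the fractional abundance of Lb-68; then Lb-70 has abundance 1 − x.
67.9995·x + 69.9214·(1 − x) = 68.745
(67.9995 − 69.9214)·x = 68.745 − 69.9214
x = -1.1764 / -1.9219 = 0.61210 → 61.210% Lb-68, 38.790% Lb-70.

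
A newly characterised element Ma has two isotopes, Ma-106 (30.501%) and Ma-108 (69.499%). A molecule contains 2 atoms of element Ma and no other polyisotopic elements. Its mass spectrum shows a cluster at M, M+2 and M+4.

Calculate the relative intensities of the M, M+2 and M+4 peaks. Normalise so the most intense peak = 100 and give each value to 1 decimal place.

The 2 Ma atoms are independent, so intensities follow the terms of (0.30501 + 0.69499)^2.
P(M) = 0.30501^2 = 0.093031
P(M+2) = 2 × 0.30501^1 × 0.69499^1 = 0.423958
P(M+4) = 0.69499^2 = 0.483011
The M+4 peak is largest (0.483011); scaling to 100 gives 19.3 : 87.8 : 100.0.

19.3 : 87.8 : 100.0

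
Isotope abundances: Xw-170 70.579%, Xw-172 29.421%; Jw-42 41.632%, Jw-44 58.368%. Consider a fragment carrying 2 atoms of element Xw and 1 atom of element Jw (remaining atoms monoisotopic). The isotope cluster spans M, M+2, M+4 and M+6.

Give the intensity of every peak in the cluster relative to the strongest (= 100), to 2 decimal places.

Element Xw pattern (n=2): 0.49813952 : 0.41530095 : 0.08655952
Element Jw pattern (n=1): 0.41632 : 0.58368
Convolve the two distributions (both contribute in 2-u steps):
  M: 0.49813952×0.41632 = 0.207385
  M+2: 0.49813952×0.58368 + 0.41530095×0.41632 = 0.463652
  M+4: 0.41530095×0.58368 + 0.08655952×0.41632 = 0.278439
  M+6: 0.08655952×0.58368 = 0.050523
Scale to base peak (0.463652) = 100: 44.73 : 100.00 : 60.05 : 10.90

44.73 : 100.00 : 60.05 : 10.90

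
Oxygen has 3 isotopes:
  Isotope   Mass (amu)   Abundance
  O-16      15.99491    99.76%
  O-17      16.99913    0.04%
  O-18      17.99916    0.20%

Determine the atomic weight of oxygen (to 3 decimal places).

15.999 amu

Average mass = Σ (abundance × isotope mass) = 0.9976 × 15.99491 + 0.0004 × 16.99913 + 0.0020 × 17.99916
= 15.956522 + 0.006800 + 0.035998 = 15.999320 amu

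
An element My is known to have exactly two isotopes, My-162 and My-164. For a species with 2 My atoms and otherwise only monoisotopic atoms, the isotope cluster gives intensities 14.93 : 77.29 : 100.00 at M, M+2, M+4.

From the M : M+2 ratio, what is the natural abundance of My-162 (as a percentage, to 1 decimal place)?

27.9%

Let p = fractional abundance of My-162. I(M+2)/I(M) = [C(2,1)·p^1·(1−p)] / p^2 = 2·(1−p)/p = 77.29/14.93 = 5.1768
(1−p)/p = 5.1768/2 = 2.5884  ⇒  p = 1/(1 + 2.5884) = 0.2787
My-162: 27.9%, My-164: 72.1%.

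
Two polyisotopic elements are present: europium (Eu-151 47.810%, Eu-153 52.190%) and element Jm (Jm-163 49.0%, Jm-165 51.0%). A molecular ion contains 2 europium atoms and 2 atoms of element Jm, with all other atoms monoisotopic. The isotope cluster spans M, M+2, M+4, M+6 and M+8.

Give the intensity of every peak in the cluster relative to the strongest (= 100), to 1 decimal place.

Europium pattern (n=2): 0.22857961 : 0.49904078 : 0.27237961
Element Jm pattern (n=2): 0.2401 : 0.4998 : 0.2601
Convolve the two distributions (both contribute in 2-u steps):
  M: 0.22857961×0.2401 = 0.054882
  M+2: 0.22857961×0.4998 + 0.49904078×0.2401 = 0.234064
  M+4: 0.22857961×0.2601 + 0.49904078×0.4998 + 0.27237961×0.2401 = 0.374272
  M+6: 0.49904078×0.2601 + 0.27237961×0.4998 = 0.265936
  M+8: 0.27237961×0.2601 = 0.070846
Scale to base peak (0.374272) = 100: 14.7 : 62.5 : 100.0 : 71.1 : 18.9

14.7 : 62.5 : 100.0 : 71.1 : 18.9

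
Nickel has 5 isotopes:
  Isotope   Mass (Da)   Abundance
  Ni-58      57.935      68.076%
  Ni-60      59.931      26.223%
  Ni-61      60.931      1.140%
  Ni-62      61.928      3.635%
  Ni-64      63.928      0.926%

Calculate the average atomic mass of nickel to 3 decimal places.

Average mass = Σ (abundance × isotope mass) = 0.68076 × 57.935 + 0.26223 × 59.931 + 0.01140 × 60.931 + 0.03635 × 61.928 + 0.00926 × 63.928
= 39.4398 + 15.7157 + 0.6946 + 2.2511 + 0.5920 = 58.6932 Da

58.693 Da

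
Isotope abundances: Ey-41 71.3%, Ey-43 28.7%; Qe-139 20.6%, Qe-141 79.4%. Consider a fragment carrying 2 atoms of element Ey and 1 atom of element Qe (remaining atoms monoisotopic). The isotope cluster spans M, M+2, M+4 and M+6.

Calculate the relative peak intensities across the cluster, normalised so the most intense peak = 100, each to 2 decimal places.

21.46 : 100.00 : 70.07 : 13.40

Element Ey pattern (n=2): 0.508369 : 0.409262 : 0.082369
Element Qe pattern (n=1): 0.2060 : 0.7940
Convolve the two distributions (both contribute in 2-u steps):
  M: 0.508369×0.2060 = 0.104724
  M+2: 0.508369×0.7940 + 0.409262×0.2060 = 0.487953
  M+4: 0.409262×0.7940 + 0.082369×0.2060 = 0.341922
  M+6: 0.082369×0.7940 = 0.065401
Scale to base peak (0.487953) = 100: 21.46 : 100.00 : 70.07 : 13.40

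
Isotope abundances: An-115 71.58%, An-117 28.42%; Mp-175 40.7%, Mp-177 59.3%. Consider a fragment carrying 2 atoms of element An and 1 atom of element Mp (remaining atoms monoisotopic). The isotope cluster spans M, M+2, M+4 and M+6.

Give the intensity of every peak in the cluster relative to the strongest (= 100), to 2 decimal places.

Element An pattern (n=2): 0.51236964 : 0.40686072 : 0.08076964
Element Mp pattern (n=1): 0.4070 : 0.5930
Convolve the two distributions (both contribute in 2-u steps):
  M: 0.51236964×0.4070 = 0.208534
  M+2: 0.51236964×0.5930 + 0.40686072×0.4070 = 0.469428
  M+4: 0.40686072×0.5930 + 0.08076964×0.4070 = 0.274142
  M+6: 0.08076964×0.5930 = 0.047896
Scale to base peak (0.469428) = 100: 44.42 : 100.00 : 58.40 : 10.20

44.42 : 100.00 : 58.40 : 10.20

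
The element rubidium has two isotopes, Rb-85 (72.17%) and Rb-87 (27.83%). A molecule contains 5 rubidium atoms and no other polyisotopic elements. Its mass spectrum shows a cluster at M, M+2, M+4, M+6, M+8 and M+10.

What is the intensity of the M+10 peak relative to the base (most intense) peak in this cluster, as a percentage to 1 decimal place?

(0.7217 + 0.2783)^5 gives M 0.1958, M+2 0.3775, M+4 0.2911, M+6 0.1123, M+8 0.0216, M+10 0.0017; the largest is M+2.
P(M+2) = C(5,1) × 0.7217^4 × 0.2783^1 = 5 × 0.27128565 × 0.2783 = 0.377494 (base)
P(M+10) = C(5,5) × 0.7217^0 × 0.2783^5 = 1 × 1.0000 × 0.00166942 = 0.001669
Relative intensity = 0.001669 / 0.377494 × 100 = 0.4

0.4%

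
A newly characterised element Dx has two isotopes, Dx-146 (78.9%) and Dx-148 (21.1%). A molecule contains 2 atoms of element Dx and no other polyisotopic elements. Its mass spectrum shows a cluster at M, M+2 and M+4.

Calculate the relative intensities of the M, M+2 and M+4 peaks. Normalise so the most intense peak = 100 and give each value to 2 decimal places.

Each Dx atom is independently Dx-146 (p = 0.789) or Dx-148 (q = 0.211); the cluster is the binomial expansion (p + q)^2.
P(M) = 0.789^2 = 0.622521
P(M+2) = 2 × 0.789^1 × 0.211^1 = 0.332958
P(M+4) = 0.211^2 = 0.044521
The M peak is largest (0.622521); scaling to 100 gives 100.00 : 53.49 : 7.15.

100.00 : 53.49 : 7.15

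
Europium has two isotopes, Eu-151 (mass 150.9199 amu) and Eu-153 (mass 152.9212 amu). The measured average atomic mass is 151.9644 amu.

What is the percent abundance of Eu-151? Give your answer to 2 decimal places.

47.81%

Writing the weighted mean with unknown fraction x of Eu-151:
150.9199·x + 152.9212·(1 − x) = 151.9644
(150.9199 − 152.9212)·x = 151.9644 − 152.9212
x = -0.9568 / -2.0013 = 0.47809 → 47.81% Eu-151, 52.19% Eu-153.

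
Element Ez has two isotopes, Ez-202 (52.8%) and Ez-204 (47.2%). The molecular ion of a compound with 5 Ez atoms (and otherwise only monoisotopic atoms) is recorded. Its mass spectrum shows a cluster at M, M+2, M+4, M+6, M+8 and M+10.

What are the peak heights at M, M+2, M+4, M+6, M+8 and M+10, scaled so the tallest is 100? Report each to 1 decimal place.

12.5 : 55.9 : 100.0 : 89.4 : 40.0 : 7.1

The 5 Ez atoms are independent, so intensities follow the terms of (0.528 + 0.472)^5.
P(M) = 0.528^5 = 0.041036
P(M+2) = 5 × 0.528^4 × 0.472^1 = 0.183420
P(M+4) = 10 × 0.528^3 × 0.472^2 = 0.327933
P(M+6) = 10 × 0.528^2 × 0.472^3 = 0.293153
P(M+8) = 5 × 0.528^1 × 0.472^4 = 0.131030
P(M+10) = 0.472^5 = 0.023427
The M+4 peak is largest (0.327933); scaling to 100 gives 12.5 : 55.9 : 100.0 : 89.4 : 40.0 : 7.1.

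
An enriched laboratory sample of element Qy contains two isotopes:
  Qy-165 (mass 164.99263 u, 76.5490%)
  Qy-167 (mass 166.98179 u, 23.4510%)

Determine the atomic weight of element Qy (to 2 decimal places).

Ar = Σ fᵢ·mᵢ = 0.765490 × 164.99263 + 0.234510 × 166.98179
= 126.300208 + 39.158900 = 165.459108 u

165.46 u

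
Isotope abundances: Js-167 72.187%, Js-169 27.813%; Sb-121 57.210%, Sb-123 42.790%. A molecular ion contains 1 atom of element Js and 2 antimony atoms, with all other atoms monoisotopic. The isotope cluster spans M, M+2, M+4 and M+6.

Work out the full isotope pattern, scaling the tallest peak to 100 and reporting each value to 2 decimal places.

53.16 : 100.00 : 60.38 : 11.46

Element Js pattern (n=1): 0.72187 : 0.27813
Antimony pattern (n=2): 0.32729841 : 0.48960318 : 0.18309841
Convolve the two distributions (both contribute in 2-u steps):
  M: 0.72187×0.32729841 = 0.236267
  M+2: 0.72187×0.48960318 + 0.27813×0.32729841 = 0.444461
  M+4: 0.72187×0.18309841 + 0.27813×0.48960318 = 0.268347
  M+6: 0.27813×0.18309841 = 0.050925
Scale to base peak (0.444461) = 100: 53.16 : 100.00 : 60.38 : 11.46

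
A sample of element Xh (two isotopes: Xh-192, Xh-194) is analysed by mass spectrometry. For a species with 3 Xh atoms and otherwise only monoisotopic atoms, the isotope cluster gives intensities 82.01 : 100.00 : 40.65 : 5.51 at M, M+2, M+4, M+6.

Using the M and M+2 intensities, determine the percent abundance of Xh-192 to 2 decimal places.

Let p = fractional abundance of Xh-192. I(M+2)/I(M) = [C(3,1)·p^2·(1−p)] / p^3 = 3·(1−p)/p = 100.00/82.01 = 1.2194
(1−p)/p = 1.2194/3 = 0.4065  ⇒  p = 1/(1 + 0.4065) = 0.7110
Xh-192: 71.10%, Xh-194: 28.90%.

71.10%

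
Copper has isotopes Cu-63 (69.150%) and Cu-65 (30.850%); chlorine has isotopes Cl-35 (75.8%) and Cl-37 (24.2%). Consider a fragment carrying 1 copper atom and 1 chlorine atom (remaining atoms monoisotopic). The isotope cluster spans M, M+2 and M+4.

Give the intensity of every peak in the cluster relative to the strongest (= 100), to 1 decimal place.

100.0 : 76.5 : 14.2

Copper pattern (n=1): 0.6915 : 0.3085
Chlorine pattern (n=1): 0.7580 : 0.2420
Convolve the two distributions (both contribute in 2-u steps):
  M: 0.6915×0.7580 = 0.524157
  M+2: 0.6915×0.2420 + 0.3085×0.7580 = 0.401186
  M+4: 0.3085×0.2420 = 0.074657
Scale to base peak (0.524157) = 100: 100.0 : 76.5 : 14.2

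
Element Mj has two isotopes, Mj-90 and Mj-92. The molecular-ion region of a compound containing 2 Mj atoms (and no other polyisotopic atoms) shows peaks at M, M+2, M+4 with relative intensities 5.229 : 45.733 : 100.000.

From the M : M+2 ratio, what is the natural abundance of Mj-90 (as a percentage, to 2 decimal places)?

18.61%

Write p for the Mj-90 fraction. I(M+2)/I(M) = [C(2,1)·p^1·(1−p)] / p^2 = 2·(1−p)/p = 45.733/5.229 = 8.7460
(1−p)/p = 8.7460/2 = 4.3730  ⇒  p = 1/(1 + 4.3730) = 0.1861
Mj-90: 18.61%, Mj-92: 81.39%.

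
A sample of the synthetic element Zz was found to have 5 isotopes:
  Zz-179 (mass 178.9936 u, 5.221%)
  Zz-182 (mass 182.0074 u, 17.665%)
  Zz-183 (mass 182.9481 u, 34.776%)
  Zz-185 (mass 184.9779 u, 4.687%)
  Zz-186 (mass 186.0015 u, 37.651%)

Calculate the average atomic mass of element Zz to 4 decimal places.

183.8202 u

The abundance-weighted mean is 0.05221 × 178.9936 + 0.17665 × 182.0074 + 0.34776 × 182.9481 + 0.04687 × 184.9779 + 0.37651 × 186.0015
= 9.34526 + 32.15161 + 63.62203 + 8.66991 + 70.03142 = 183.82023 u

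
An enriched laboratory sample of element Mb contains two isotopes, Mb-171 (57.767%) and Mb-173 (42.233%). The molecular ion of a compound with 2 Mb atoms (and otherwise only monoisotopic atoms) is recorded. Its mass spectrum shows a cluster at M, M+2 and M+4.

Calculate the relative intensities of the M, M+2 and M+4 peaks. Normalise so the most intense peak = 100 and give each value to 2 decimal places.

68.39 : 100.00 : 36.55

The 2 Mb atoms are independent, so intensities follow the terms of (0.57767 + 0.42233)^2.
P(M) = 0.57767^2 = 0.333703
P(M+2) = 2 × 0.57767^1 × 0.42233^1 = 0.487935
P(M+4) = 0.42233^2 = 0.178363
The M+2 peak is largest (0.487935); scaling to 100 gives 68.39 : 100.00 : 36.55.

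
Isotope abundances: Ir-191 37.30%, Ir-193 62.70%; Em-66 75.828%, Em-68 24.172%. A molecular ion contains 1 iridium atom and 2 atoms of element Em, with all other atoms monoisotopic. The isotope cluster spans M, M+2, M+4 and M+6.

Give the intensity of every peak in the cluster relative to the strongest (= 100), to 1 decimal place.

Iridium pattern (n=1): 0.3730 : 0.6270
Element Em pattern (n=2): 0.57498856 : 0.36658288 : 0.05842856
Convolve the two distributions (both contribute in 2-u steps):
  M: 0.3730×0.57498856 = 0.214471
  M+2: 0.3730×0.36658288 + 0.6270×0.57498856 = 0.497253
  M+4: 0.3730×0.05842856 + 0.6270×0.36658288 = 0.251641
  M+6: 0.6270×0.05842856 = 0.036635
Scale to base peak (0.497253) = 100: 43.1 : 100.0 : 50.6 : 7.4

43.1 : 100.0 : 50.6 : 7.4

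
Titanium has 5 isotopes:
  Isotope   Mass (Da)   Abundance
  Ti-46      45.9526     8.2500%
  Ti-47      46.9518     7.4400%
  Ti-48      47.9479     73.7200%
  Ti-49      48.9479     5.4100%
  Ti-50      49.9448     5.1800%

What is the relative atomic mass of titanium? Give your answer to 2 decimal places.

Ar = Σ fᵢ·mᵢ = 0.082500 × 45.9526 + 0.074400 × 46.9518 + 0.737200 × 47.9479 + 0.054100 × 48.9479 + 0.051800 × 49.9448
= 3.79109 + 3.49321 + 35.34719 + 2.64808 + 2.58714 = 47.86671 Da

47.87 Da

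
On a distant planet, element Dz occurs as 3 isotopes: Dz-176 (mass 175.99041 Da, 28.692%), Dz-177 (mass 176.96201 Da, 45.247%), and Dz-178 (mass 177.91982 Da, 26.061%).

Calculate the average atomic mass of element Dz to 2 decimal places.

The abundance-weighted mean is 0.28692 × 175.99041 + 0.45247 × 176.96201 + 0.26061 × 177.91982
= 50.495168 + 80.070001 + 46.367684 = 176.932853 Da

176.93 Da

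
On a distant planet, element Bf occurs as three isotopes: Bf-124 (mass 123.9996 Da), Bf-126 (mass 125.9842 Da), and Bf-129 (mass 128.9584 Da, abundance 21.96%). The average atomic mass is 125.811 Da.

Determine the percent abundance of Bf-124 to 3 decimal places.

41.637%

The remaining 78.04% is split between Bf-124 (fraction x) and Bf-126 (fraction 0.7804 − x).
Substituting: 123.9996x + 125.9842(0.7804 − x) = 97.49173536
(123.9996 − 125.9842)x = -0.82633432  ⇒  x = 0.41637, y = 0.36403
Bf-124: 41.637%, Bf-126: 36.403%.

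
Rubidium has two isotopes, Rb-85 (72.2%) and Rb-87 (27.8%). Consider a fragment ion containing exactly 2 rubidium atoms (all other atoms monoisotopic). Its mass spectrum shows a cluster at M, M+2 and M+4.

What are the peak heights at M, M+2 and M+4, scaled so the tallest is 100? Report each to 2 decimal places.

100.00 : 77.01 : 14.83

Each Rb atom is independently Rb-85 (p = 0.722) or Rb-87 (q = 0.278); the cluster is the binomial expansion (p + q)^2.
P(M) = 0.722^2 = 0.521284
P(M+2) = 2 × 0.722^1 × 0.278^1 = 0.401432
P(M+4) = 0.278^2 = 0.077284
The M peak is largest (0.521284); scaling to 100 gives 100.00 : 77.01 : 14.83.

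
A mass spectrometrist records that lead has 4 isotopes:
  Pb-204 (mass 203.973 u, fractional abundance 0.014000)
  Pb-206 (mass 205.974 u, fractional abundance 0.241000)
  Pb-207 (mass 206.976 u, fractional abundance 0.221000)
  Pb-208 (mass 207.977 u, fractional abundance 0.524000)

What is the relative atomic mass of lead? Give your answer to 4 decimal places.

The abundance-weighted mean is 0.014000 × 203.973 + 0.241000 × 205.974 + 0.221000 × 206.976 + 0.524000 × 207.977
= 2.85562 + 49.63973 + 45.74170 + 108.97995 = 207.21700 u

207.2170 u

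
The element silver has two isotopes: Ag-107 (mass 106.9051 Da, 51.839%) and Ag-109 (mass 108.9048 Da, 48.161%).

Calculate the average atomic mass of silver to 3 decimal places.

107.868 Da

Ar = Σ fᵢ·mᵢ = 0.51839 × 106.9051 + 0.48161 × 108.9048
= 55.41853 + 52.44964 = 107.86817 Da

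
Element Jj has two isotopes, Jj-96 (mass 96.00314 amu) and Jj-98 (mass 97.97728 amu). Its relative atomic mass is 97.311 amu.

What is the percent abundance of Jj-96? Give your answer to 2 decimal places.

33.75%

With x = fraction of Jj-96 (so Jj-98 is 1 − x):
96.00314·x + 97.97728·(1 − x) = 97.311
(96.00314 − 97.97728)·x = 97.311 − 97.97728
x = -0.66628 / -1.97414 = 0.33750 → 33.75% Jj-96, 66.25% Jj-98.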